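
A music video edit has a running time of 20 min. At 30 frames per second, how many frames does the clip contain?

36000 frames

20 min = 1200 s.
Frames = 1200 × 30 = 36000.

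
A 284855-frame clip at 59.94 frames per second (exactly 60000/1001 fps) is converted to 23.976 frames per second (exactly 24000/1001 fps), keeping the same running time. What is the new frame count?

113942 frames

Target frames = source frames × (target rate / source rate) = 284855 × (24000/1001)/(60000/1001) = 284855 × 2/5 = 113942.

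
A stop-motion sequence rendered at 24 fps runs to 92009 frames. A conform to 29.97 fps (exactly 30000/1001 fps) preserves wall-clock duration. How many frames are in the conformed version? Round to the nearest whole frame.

Frames at target rate = 92009 × (30000/1001) / (24) = 115011250/1001 ≈ 114896.354.
Nearest whole frame: 114896.

114896 frames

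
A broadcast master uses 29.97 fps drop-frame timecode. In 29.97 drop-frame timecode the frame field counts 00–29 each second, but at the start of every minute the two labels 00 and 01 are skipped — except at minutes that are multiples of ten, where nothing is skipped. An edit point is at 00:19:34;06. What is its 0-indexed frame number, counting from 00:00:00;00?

35190

Complete 10-minute blocks: 1, each 17982 frames → 17982.
Remaining 9 whole minutes in the current block: 1800 + 8 × 1798 = 16184 frames.
Within the current minute: 34 × 30 + 6 − 2 = 1024 (labels ;00/;01 skipped at this minute). Total = 17982 + 16184 + 1024 = 35190.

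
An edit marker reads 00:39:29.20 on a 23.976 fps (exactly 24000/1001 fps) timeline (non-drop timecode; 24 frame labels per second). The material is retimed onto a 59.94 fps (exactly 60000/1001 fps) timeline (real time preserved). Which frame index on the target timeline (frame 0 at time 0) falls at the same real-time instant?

frame 142190

Source frame index: (0×3600 + 39×60 + 29) × 24 + 20 = 56876.
Real time: 56876 / (24000/1001) = 14233219/6000 s.
Target frame: (14233219/6000) × (60000/1001) = 142190.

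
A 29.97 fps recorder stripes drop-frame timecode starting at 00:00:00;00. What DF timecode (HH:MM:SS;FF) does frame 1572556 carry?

Ten DF minutes hold 17982 frames, so frame 1572556 lies in block 87 (frames 1564434–1582415) with 8122 frames into that block.
The block's first minute is 1800 frames and the rest 1798 each; 8122 frames reaches minute 4, so 87 × 18 + 4 × 2 = 1574 labels have been skipped so far.
Adding those back, label number 1572556 + 1574 = 1574130 at 30 labels/s is 52471 s + 0 f = 14 h 34 min 31 s frame 0, i.e. 14:34:31;00.

14:34:31;00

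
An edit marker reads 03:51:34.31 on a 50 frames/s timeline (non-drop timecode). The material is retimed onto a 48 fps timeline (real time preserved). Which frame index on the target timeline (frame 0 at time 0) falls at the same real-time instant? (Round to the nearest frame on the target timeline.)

frame 666942

Source frame index: (3×3600 + 51×60 + 34) × 50 + 31 = 694731.
Real time: 694731 / (50) = 694731/50 s.
Target frame: (694731/50) × (48) = 16673544/25 ≈ 666941.760 → 666942.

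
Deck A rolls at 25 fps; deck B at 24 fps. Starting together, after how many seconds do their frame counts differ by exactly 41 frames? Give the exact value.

41 seconds

The gap grows by |24 − 25| = 1 frame per second.
Time for a 41-frame gap: 41 ÷ (1) = 41 s.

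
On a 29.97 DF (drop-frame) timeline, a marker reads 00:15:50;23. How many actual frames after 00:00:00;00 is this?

Complete 10-minute blocks: 1, each 17982 frames → 17982.
Remaining 5 whole minutes in the current block: 1800 + 4 × 1798 = 8992 frames.
Within the current minute: 50 × 30 + 23 − 2 = 1521 (labels ;00/;01 skipped at this minute). Total = 17982 + 8992 + 1521 = 28495.

28495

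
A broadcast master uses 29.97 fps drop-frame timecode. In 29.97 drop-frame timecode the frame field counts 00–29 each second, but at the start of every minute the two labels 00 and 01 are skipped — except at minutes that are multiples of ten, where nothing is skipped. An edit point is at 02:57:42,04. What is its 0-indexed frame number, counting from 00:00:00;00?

Complete 10-minute blocks: 17, each 17982 frames → 305694.
Remaining 7 whole minutes in the current block: 1800 + 6 × 1798 = 12588 frames.
Within the current minute: 42 × 30 + 4 − 2 = 1262 (labels ;00/;01 skipped at this minute). Total = 305694 + 12588 + 1262 = 319544.

319544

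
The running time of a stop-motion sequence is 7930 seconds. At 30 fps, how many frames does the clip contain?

Frames = 7930 × 30 = 237900.

237900 frames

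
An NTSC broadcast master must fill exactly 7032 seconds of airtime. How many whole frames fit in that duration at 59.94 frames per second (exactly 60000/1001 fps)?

421498 frames

Frames = 7032 × 60000/1001 = 421920000/1001 ≈ 421498.5015.
Complete frames: 421498.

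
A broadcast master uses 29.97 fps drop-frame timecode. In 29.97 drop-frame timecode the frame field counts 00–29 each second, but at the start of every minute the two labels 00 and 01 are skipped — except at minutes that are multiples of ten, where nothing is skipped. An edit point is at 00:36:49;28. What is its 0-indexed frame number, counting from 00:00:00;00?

Complete 10-minute blocks: 3, each 17982 frames → 53946.
Remaining 6 whole minutes in the current block: 1800 + 5 × 1798 = 10790 frames.
Within the current minute: 49 × 30 + 28 − 2 = 1496 (labels ;00/;01 skipped at this minute). Total = 53946 + 10790 + 1496 = 66232.

66232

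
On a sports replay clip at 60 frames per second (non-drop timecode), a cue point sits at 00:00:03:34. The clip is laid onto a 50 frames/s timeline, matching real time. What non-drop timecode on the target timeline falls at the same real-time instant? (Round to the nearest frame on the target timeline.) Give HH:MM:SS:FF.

Source frame index: (0×3600 + 0×60 + 3) × 60 + 34 = 214.
Real time: 214 / (60) = 107/30 s.
Target frame: (107/30) × (50) = 535/3 ≈ 178.333 → 178.
At 50 labels/s: frame 178 → 00:00:03:28.

00:00:03:28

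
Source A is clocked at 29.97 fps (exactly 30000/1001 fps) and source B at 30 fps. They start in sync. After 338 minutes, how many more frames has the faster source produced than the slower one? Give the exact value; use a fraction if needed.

46800/77 frames

338 min = 20280 s.
A emits 30000/1001 × 20280 = 46800000/77 frames; B emits 30 × 20280 = 608400.
Difference = 46800/77 frames (≈ 607.7922); B is ahead of A.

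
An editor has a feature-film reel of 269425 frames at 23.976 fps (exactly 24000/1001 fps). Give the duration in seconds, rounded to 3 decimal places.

11237.268 seconds

Running time = 269425 × 1001/24000 = 10787777/960 s ≈ 11237.268 s.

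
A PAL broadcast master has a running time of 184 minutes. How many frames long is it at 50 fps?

184 min = 11040 s.
Frames = 11040 × 50 = 552000.

552000 frames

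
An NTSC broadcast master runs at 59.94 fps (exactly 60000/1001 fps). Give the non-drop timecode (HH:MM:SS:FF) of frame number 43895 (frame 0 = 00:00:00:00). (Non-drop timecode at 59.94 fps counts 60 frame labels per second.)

00:12:11:35

43895 ÷ 60 = 731 full seconds, remainder 35 frames.
731 s = 0 h 12 min 11 s.
Timecode: 00:12:11:35.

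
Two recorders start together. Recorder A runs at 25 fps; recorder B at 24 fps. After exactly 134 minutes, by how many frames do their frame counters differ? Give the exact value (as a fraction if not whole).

8040 frames

134 min = 8040 s.
A emits 25 × 8040 = 201000 frames; B emits 24 × 8040 = 192960.
Difference = 8040 frames; B is behind A.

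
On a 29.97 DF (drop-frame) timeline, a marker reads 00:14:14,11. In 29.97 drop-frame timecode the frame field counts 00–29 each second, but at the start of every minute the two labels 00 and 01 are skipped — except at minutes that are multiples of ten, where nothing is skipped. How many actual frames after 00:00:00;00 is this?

Complete 10-minute blocks: 1, each 17982 frames → 17982.
Remaining 4 whole minutes in the current block: 1800 + 3 × 1798 = 7194 frames.
Within the current minute: 14 × 30 + 11 − 2 = 429 (labels ;00/;01 skipped at this minute). Total = 17982 + 7194 + 429 = 25605.

25605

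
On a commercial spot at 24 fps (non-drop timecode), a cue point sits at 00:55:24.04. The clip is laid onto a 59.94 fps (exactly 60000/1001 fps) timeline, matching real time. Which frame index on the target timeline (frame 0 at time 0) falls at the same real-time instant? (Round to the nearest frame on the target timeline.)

Source frame index: (0×3600 + 55×60 + 24) × 24 + 4 = 79780.
Real time: 79780 / (24) = 19945/6 s.
Target frame: (19945/6) × (60000/1001) = 199450000/1001 ≈ 199250.749 → 199251.

frame 199251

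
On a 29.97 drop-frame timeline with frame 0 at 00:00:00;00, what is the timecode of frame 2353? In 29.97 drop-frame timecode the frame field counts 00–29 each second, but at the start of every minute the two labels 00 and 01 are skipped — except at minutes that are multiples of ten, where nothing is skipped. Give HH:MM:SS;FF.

00:01:18;15

Each 10-minute DF block holds 10 × 60 × 30 − 9 × 2 = 17982 frames. 2353 ÷ 17982 → 0 full blocks, remainder 2353.
Within the partial block the first minute is 1800 frames and each further minute 1798, so 1 further minute boundary passed. Total skipped labels = 18 × 0 + 2 × 1 = 2.
Non-drop label index = 2353 + 2 = 2355; at 30 labels/s that is 00:01:18:15, i.e. DF 00:01:18;15.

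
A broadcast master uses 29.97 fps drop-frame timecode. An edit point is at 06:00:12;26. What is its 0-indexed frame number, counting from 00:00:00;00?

647738

As if non-drop at 30 labels/s: (6 × 3600 + 0 × 60 + 12) × 30 + 26 = 648386.
Minute boundaries passed: 360; those not divisible by 10: 360 − 36 = 324; dropped labels = 2 × 324 = 648.
Actual frame index = 648386 − 648 = 647738.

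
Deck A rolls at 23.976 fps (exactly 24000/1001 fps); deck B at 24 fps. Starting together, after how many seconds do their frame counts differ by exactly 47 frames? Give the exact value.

47047/24 seconds

The gap grows by |24 − 24000/1001| = 24/1001 frames per second.
Time for a 47-frame gap: 47 ÷ (24/1001) = 47047/24 s.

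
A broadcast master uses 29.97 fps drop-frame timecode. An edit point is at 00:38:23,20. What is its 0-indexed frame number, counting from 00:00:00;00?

Complete 10-minute blocks: 3, each 17982 frames → 53946.
Remaining 8 whole minutes in the current block: 1800 + 7 × 1798 = 14386 frames.
Within the current minute: 23 × 30 + 20 − 2 = 708 (labels ;00/;01 skipped at this minute). Total = 53946 + 14386 + 708 = 69040.

69040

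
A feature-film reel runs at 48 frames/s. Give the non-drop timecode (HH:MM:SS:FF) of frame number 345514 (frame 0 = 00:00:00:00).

01:59:58:10

345514 ÷ 48 = 7198 full seconds, remainder 10 frames.
7198 s = 1 h 59 min 58 s.
Timecode: 01:59:58:10.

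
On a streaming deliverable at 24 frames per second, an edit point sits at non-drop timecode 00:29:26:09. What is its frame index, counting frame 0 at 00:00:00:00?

Total seconds to the label: (0 × 3600 + 29 × 60 + 26) = 1766.
Frame index = 1766 × 24 + 9 = 42393.

42393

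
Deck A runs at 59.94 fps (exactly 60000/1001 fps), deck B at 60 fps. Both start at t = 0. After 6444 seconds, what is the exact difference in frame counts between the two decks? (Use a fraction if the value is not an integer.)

A emits 60000/1001 × 6444 = 386640000/1001 frames; B emits 60 × 6444 = 386640.
Difference = 386640/1001 frames (≈ 386.2537); B is ahead of A.

386640/1001 frames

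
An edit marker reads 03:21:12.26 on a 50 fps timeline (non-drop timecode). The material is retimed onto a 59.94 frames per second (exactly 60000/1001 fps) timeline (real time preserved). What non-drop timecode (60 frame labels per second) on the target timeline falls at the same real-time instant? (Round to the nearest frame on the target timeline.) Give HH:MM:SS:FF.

Source frame index: (3×3600 + 21×60 + 12) × 50 + 26 = 603626.
Real time: 603626 / (50) = 301813/25 s.
Target frame: (301813/25) × (60000/1001) = 724351200/1001 ≈ 723627.572 → 723628.
At 60 labels/s: frame 723628 → 03:21:00:28.

03:21:00:28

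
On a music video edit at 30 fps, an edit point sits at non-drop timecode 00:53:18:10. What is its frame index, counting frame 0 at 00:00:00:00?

Total seconds to the label: (0 × 3600 + 53 × 60 + 18) = 3198.
Frame index = 3198 × 30 + 10 = 95950.

frame 95950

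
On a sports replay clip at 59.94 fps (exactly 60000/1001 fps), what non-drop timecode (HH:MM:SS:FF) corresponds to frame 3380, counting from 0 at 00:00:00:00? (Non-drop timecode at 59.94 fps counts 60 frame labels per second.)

00:00:56:20

3380 ÷ 60 = 56 full seconds, remainder 20 frames.
56 s = 0 h 0 min 56 s.
Timecode: 00:00:56:20.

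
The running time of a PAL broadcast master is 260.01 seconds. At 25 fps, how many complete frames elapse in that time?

6500 frames

Frames = 260.01 × 25 = 26001/4 ≈ 6500.2500.
Complete frames: 6500.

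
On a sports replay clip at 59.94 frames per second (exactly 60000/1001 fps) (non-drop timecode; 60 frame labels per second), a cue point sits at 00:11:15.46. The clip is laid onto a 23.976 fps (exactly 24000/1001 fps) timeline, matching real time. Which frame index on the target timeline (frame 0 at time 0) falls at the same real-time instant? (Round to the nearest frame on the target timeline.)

frame 16218

Source frame index: (0×3600 + 11×60 + 15) × 60 + 46 = 40546.
Real time: 40546 / (60000/1001) = 20293273/30000 s.
Target frame: (20293273/30000) × (24000/1001) = 81092/5 ≈ 16218.400 → 16218.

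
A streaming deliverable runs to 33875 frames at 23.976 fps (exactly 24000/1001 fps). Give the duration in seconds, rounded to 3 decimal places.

Running time = 33875 × 1001/24000 = 271271/192 s ≈ 1412.870 s.

1412.870 seconds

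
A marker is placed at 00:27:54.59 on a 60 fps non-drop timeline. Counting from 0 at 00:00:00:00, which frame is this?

100499

Total seconds to the label: (0 × 3600 + 27 × 60 + 54) = 1674.
Frame index = 1674 × 60 + 59 = 100499.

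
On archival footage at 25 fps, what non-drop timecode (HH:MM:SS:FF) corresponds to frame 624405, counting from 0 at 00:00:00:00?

06:56:16:05

624405 ÷ 25 = 24976 full seconds, remainder 5 frames.
24976 s = 6 h 56 min 16 s.
Timecode: 06:56:16:05.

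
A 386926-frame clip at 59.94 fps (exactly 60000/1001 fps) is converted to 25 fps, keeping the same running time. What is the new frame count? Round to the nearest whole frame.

Frames at target rate = 386926 × (25) / (60000/1001) = 193656463/1200 ≈ 161380.386.
Nearest whole frame: 161380.

161380 frames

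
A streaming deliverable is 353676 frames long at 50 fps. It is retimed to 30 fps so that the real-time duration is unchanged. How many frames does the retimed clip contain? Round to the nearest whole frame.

Frames at target rate = 353676 × (30) / (50) = 1061028/5 ≈ 212205.600.
Nearest whole frame: 212206.

212206 frames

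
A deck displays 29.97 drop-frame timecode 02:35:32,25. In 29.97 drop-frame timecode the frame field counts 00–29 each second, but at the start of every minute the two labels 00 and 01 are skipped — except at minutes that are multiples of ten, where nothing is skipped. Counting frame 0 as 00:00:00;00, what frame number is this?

279705

Complete 10-minute blocks: 15, each 17982 frames → 269730.
Remaining 5 whole minutes in the current block: 1800 + 4 × 1798 = 8992 frames.
Within the current minute: 32 × 30 + 25 − 2 = 983 (labels ;00/;01 skipped at this minute). Total = 269730 + 8992 + 983 = 279705.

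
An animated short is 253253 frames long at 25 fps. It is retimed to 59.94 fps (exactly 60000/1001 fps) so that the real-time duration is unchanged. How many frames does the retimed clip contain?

607200 frames

Target frames = source frames × (target rate / source rate) = 253253 × (60000/1001)/(25) = 253253 × 2400/1001 = 607200.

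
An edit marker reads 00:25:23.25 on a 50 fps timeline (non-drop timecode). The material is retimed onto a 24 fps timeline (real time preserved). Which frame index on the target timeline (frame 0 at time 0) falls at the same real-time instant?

frame 36564

Source frame index: (0×3600 + 25×60 + 23) × 50 + 25 = 76175.
Real time: 76175 / (50) = 3047/2 s.
Target frame: (3047/2) × (24) = 36564.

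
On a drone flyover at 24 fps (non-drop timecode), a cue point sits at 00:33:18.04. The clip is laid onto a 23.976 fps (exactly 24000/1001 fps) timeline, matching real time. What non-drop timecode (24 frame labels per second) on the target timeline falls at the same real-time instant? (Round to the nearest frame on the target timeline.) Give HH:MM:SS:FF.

00:33:16:04

Source frame index: (0×3600 + 33×60 + 18) × 24 + 4 = 47956.
Real time: 47956 / (24) = 11989/6 s.
Target frame: (11989/6) × (24000/1001) = 47956000/1001 ≈ 47908.092 → 47908.
At 24 labels/s: frame 47908 → 00:33:16:04.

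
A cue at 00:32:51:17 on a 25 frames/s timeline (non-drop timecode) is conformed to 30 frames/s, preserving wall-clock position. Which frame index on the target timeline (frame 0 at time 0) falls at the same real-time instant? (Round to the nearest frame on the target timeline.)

Source frame index: (0×3600 + 32×60 + 51) × 25 + 17 = 49292.
Real time: 49292 / (25) = 49292/25 s.
Target frame: (49292/25) × (30) = 295752/5 ≈ 59150.400 → 59150.

frame 59150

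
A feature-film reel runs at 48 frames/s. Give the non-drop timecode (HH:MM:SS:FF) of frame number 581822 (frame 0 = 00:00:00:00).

581822 ÷ 48 = 12121 full seconds, remainder 14 frames.
12121 s = 3 h 22 min 1 s.
Timecode: 03:22:01:14.

03:22:01:14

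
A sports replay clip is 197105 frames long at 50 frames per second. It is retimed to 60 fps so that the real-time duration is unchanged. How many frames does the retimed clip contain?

236526 frames

Target frames = source frames × (target rate / source rate) = 197105 × (60)/(50) = 197105 × 6/5 = 236526.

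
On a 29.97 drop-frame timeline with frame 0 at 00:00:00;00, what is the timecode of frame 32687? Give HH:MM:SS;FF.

00:18:10;21

Each 10-minute DF block holds 10 × 60 × 30 − 9 × 2 = 17982 frames. 32687 ÷ 17982 → 1 full block, remainder 14705.
Within the partial block the first minute is 1800 frames and each further minute 1798, so 8 further minute boundaries passed. Total skipped labels = 18 × 1 + 2 × 8 = 34.
Non-drop label index = 32687 + 34 = 32721; at 30 labels/s that is 00:18:10:21, i.e. DF 00:18:10;21.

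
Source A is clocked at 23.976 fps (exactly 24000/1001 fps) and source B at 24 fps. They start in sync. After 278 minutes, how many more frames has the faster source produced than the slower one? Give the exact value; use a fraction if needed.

278 min = 16680 s.
A emits 24000/1001 × 16680 = 400320000/1001 frames; B emits 24 × 16680 = 400320.
Difference = 400320/1001 frames (≈ 399.9201); B is ahead of A.

400320/1001 frames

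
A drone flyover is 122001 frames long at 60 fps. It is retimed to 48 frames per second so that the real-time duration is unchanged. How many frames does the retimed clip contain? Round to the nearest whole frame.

Frames at target rate = 122001 × (48) / (60) = 488004/5 ≈ 97600.800.
Nearest whole frame: 97601.

97601 frames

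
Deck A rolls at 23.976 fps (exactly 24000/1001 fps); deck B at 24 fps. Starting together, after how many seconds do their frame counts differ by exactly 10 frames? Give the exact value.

5005/12 seconds

The gap grows by |24 − 24000/1001| = 24/1001 frames per second.
Time for a 10-frame gap: 10 ÷ (24/1001) = 5005/12 s.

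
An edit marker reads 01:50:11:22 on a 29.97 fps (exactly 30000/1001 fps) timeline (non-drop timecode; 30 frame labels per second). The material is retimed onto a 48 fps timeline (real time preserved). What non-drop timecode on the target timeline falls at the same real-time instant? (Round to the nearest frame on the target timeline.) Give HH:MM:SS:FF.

Source frame index: (1×3600 + 50×60 + 11) × 30 + 22 = 198352.
Real time: 198352 / (30000/1001) = 12409397/1875 s.
Target frame: (12409397/1875) × (48) = 198550352/625 ≈ 317680.563 → 317681.
At 48 labels/s: frame 317681 → 01:50:18:17.

01:50:18:17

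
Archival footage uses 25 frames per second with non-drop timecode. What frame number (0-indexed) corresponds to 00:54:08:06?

frame 81206

Total seconds to the label: (0 × 3600 + 54 × 60 + 8) = 3248.
Frame index = 3248 × 25 + 6 = 81206.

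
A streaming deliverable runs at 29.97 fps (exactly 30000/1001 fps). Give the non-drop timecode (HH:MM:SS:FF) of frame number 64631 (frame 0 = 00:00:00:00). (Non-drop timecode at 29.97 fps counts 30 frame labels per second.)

00:35:54:11

64631 ÷ 30 = 2154 full seconds, remainder 11 frames.
2154 s = 0 h 35 min 54 s.
Timecode: 00:35:54:11.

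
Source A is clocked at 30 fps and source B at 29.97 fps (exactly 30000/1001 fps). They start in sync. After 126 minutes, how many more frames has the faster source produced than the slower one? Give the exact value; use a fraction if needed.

126 min = 7560 s.
A emits 30 × 7560 = 226800 frames; B emits 30000/1001 × 7560 = 32400000/143.
Difference = 32400/143 frames (≈ 226.5734); B is behind A.

32400/143 frames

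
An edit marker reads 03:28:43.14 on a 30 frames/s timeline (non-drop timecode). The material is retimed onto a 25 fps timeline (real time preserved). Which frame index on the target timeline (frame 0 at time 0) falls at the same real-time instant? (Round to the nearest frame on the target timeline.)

frame 313087

Source frame index: (3×3600 + 28×60 + 43) × 30 + 14 = 375704.
Real time: 375704 / (30) = 187852/15 s.
Target frame: (187852/15) × (25) = 939260/3 ≈ 313086.667 → 313087.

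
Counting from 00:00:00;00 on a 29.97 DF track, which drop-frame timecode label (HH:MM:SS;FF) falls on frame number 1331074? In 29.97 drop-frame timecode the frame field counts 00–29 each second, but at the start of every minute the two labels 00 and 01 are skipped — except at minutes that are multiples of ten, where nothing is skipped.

12:20:13;16

Ten DF minutes hold 17982 frames, so frame 1331074 lies in block 74 (frames 1330668–1348649) with 406 frames into that block.
The block's first minute is 1800 frames and the rest 1798 each; 406 frames reaches minute 0, so 74 × 18 + 0 × 2 = 1332 labels have been skipped so far.
Adding those back, label number 1331074 + 1332 = 1332406 at 30 labels/s is 44413 s + 16 f = 12 h 20 min 13 s frame 16, i.e. 12:20:13;16.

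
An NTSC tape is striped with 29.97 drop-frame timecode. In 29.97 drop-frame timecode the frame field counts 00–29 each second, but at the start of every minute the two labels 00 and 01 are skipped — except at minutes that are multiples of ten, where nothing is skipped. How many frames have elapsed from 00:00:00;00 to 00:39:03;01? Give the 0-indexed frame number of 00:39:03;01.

As if non-drop at 30 labels/s: (0 × 3600 + 39 × 60 + 3) × 30 + 1 = 70291.
Minute boundaries passed: 39; those not divisible by 10: 39 − 3 = 36; dropped labels = 2 × 36 = 72.
Actual frame index = 70291 − 72 = 70219.

70219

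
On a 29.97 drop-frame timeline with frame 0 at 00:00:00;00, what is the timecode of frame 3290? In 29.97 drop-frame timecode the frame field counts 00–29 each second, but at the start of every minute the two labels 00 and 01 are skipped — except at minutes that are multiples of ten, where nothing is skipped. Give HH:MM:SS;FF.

00:01:49;22

Ten DF minutes hold 17982 frames, so frame 3290 lies in block 0 (frames 0–17981) with 3290 frames into that block.
The block's first minute is 1800 frames and the rest 1798 each; 3290 frames reaches minute 1, so 0 × 18 + 1 × 2 = 2 labels have been skipped so far.
Adding those back, label number 3290 + 2 = 3292 at 30 labels/s is 109 s + 22 f = 0 h 1 min 49 s frame 22, i.e. 00:01:49;22.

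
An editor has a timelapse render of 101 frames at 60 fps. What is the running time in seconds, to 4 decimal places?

1.6833 seconds

Running time = 101 × 1/60 = 101/60 s ≈ 1.6833 s.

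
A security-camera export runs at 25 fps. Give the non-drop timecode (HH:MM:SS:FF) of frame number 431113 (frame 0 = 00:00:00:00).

04:47:24:13

431113 ÷ 25 = 17244 full seconds, remainder 13 frames.
17244 s = 4 h 47 min 24 s.
Timecode: 04:47:24:13.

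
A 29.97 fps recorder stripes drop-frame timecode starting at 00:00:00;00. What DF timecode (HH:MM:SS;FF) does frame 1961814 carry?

Each 10-minute DF block holds 10 × 60 × 30 − 9 × 2 = 17982 frames. 1961814 ÷ 17982 → 109 full blocks, remainder 1776.
Within the partial block the first minute is 1800 frames and each further minute 1798, so 0 further minute boundaries passed. Total skipped labels = 18 × 109 + 2 × 0 = 1962.
Non-drop label index = 1961814 + 1962 = 1963776; at 30 labels/s that is 18:10:59:06, i.e. DF 18:10:59;06.

18:10:59;06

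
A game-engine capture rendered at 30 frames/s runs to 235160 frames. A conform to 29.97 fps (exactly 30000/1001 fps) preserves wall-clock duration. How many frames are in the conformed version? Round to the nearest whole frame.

234925 frames

Frames at target rate = 235160 × (30000/1001) / (30) = 235160000/1001 ≈ 234925.075.
Nearest whole frame: 234925.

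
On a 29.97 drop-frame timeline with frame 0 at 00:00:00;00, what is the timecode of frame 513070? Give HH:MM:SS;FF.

04:45:19;14

Ten DF minutes hold 17982 frames, so frame 513070 lies in block 28 (frames 503496–521477) with 9574 frames into that block.
The block's first minute is 1800 frames and the rest 1798 each; 9574 frames reaches minute 5, so 28 × 18 + 5 × 2 = 514 labels have been skipped so far.
Adding those back, label number 513070 + 514 = 513584 at 30 labels/s is 17119 s + 14 f = 4 h 45 min 19 s frame 14, i.e. 04:45:19;14.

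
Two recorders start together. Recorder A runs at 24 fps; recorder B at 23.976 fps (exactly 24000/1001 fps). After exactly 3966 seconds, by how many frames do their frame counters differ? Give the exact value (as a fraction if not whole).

95184/1001 frames

A emits 24 × 3966 = 95184 frames; B emits 24000/1001 × 3966 = 95184000/1001.
Difference = 95184/1001 frames (≈ 95.0889); B is behind A.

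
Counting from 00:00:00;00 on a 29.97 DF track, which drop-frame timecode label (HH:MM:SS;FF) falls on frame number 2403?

00:01:20;05

Ten DF minutes hold 17982 frames, so frame 2403 lies in block 0 (frames 0–17981) with 2403 frames into that block.
The block's first minute is 1800 frames and the rest 1798 each; 2403 frames reaches minute 1, so 0 × 18 + 1 × 2 = 2 labels have been skipped so far.
Adding those back, label number 2403 + 2 = 2405 at 30 labels/s is 80 s + 5 f = 0 h 1 min 20 s frame 5, i.e. 00:01:20;05.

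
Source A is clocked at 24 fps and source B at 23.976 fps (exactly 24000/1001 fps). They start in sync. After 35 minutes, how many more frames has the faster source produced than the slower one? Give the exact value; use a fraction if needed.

35 min = 2100 s.
A emits 24 × 2100 = 50400 frames; B emits 24000/1001 × 2100 = 7200000/143.
Difference = 7200/143 frames (≈ 50.3497); B is behind A.

7200/143 frames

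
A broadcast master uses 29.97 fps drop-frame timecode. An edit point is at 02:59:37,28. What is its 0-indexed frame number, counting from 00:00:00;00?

As if non-drop at 30 labels/s: (2 × 3600 + 59 × 60 + 37) × 30 + 28 = 323338.
Minute boundaries passed: 179; those not divisible by 10: 179 − 17 = 162; dropped labels = 2 × 162 = 324.
Actual frame index = 323338 − 324 = 323014.

323014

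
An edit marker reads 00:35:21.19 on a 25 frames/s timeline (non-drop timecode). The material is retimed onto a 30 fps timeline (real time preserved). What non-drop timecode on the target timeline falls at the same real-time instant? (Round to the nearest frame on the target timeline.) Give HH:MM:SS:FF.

Source frame index: (0×3600 + 35×60 + 21) × 25 + 19 = 53044.
Real time: 53044 / (25) = 53044/25 s.
Target frame: (53044/25) × (30) = 318264/5 ≈ 63652.800 → 63653.
At 30 labels/s: frame 63653 → 00:35:21:23.

00:35:21:23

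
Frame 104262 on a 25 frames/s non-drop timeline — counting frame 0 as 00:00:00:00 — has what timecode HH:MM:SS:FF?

104262 ÷ 25 = 4170 full seconds, remainder 12 frames.
4170 s = 1 h 9 min 30 s.
Timecode: 01:09:30:12.

01:09:30:12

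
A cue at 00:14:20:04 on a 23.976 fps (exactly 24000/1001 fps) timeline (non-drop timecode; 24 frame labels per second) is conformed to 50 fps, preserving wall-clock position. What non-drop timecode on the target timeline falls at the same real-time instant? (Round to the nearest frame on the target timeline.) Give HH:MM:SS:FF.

00:14:21:01

Source frame index: (0×3600 + 14×60 + 20) × 24 + 4 = 20644.
Real time: 20644 / (24000/1001) = 5166161/6000 s.
Target frame: (5166161/6000) × (50) = 5166161/120 ≈ 43051.342 → 43051.
At 50 labels/s: frame 43051 → 00:14:21:01.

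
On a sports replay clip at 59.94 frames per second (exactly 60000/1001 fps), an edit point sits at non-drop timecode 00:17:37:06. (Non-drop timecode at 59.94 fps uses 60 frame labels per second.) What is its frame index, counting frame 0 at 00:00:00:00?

Total seconds to the label: (0 × 3600 + 17 × 60 + 37) = 1057.
Frame index = 1057 × 60 + 6 = 63426.

63426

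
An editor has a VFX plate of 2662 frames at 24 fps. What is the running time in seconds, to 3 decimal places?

Running time = 2662 × 1/24 = 1331/12 s ≈ 110.917 s.

110.917 seconds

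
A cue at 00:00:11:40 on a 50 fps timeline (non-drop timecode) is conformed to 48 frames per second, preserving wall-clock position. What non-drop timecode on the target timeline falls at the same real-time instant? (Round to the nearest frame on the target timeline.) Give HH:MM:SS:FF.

Source frame index: (0×3600 + 0×60 + 11) × 50 + 40 = 590.
Real time: 590 / (50) = 59/5 s.
Target frame: (59/5) × (48) = 2832/5 ≈ 566.400 → 566.
At 48 labels/s: frame 566 → 00:00:11:38.

00:00:11:38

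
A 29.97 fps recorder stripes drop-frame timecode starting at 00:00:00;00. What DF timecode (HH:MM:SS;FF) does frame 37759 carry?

00:20:59;25

Ten DF minutes hold 17982 frames, so frame 37759 lies in block 2 (frames 35964–53945) with 1795 frames into that block.
The block's first minute is 1800 frames and the rest 1798 each; 1795 frames reaches minute 0, so 2 × 18 + 0 × 2 = 36 labels have been skipped so far.
Adding those back, label number 37759 + 36 = 37795 at 30 labels/s is 1259 s + 25 f = 0 h 20 min 59 s frame 25, i.e. 00:20:59;25.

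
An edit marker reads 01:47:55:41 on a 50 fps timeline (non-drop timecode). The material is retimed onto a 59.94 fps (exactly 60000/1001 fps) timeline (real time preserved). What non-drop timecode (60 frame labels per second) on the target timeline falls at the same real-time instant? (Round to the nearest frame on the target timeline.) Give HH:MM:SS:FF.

01:47:49:21

Source frame index: (1×3600 + 47×60 + 55) × 50 + 41 = 323791.
Real time: 323791 / (50) = 323791/50 s.
Target frame: (323791/50) × (60000/1001) = 29888400/77 ≈ 388161.039 → 388161.
At 60 labels/s: frame 388161 → 01:47:49:21.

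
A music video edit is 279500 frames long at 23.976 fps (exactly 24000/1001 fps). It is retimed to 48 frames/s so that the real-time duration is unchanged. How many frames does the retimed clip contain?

559559 frames

Target frames = source frames × (target rate / source rate) = 279500 × (48)/(24000/1001) = 279500 × 1001/500 = 559559.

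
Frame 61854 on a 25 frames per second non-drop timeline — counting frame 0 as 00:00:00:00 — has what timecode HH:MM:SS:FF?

61854 ÷ 25 = 2474 full seconds, remainder 4 frames.
2474 s = 0 h 41 min 14 s.
Timecode: 00:41:14:04.

00:41:14:04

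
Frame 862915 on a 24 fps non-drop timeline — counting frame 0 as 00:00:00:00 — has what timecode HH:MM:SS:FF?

09:59:14:19

862915 ÷ 24 = 35954 full seconds, remainder 19 frames.
35954 s = 9 h 59 min 14 s.
Timecode: 09:59:14:19.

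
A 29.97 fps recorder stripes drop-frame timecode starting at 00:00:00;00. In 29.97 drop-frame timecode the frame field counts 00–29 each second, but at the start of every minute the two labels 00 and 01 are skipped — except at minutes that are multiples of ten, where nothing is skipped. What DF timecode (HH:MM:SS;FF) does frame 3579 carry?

00:01:59;11

Each 10-minute DF block holds 10 × 60 × 30 − 9 × 2 = 17982 frames. 3579 ÷ 17982 → 0 full blocks, remainder 3579.
Within the partial block the first minute is 1800 frames and each further minute 1798, so 1 further minute boundary passed. Total skipped labels = 18 × 0 + 2 × 1 = 2.
Non-drop label index = 3579 + 2 = 3581; at 30 labels/s that is 00:01:59:11, i.e. DF 00:01:59;11.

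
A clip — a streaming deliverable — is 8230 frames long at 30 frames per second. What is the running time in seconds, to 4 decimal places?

Running time = 8230 × 1/30 = 823/3 s ≈ 274.3333 s.

274.3333 seconds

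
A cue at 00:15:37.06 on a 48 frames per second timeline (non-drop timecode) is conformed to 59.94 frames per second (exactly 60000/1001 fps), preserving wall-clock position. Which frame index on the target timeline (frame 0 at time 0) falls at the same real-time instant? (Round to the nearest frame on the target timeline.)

frame 56171

Source frame index: (0×3600 + 15×60 + 37) × 48 + 6 = 44982.
Real time: 44982 / (48) = 7497/8 s.
Target frame: (7497/8) × (60000/1001) = 8032500/143 ≈ 56171.329 → 56171.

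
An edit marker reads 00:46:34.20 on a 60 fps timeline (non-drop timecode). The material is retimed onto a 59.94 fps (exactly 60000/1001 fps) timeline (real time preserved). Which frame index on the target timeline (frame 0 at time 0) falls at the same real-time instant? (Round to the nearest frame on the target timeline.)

Source frame index: (0×3600 + 46×60 + 34) × 60 + 20 = 167660.
Real time: 167660 / (60) = 8383/3 s.
Target frame: (8383/3) × (60000/1001) = 167660000/1001 ≈ 167492.507 → 167493.

frame 167493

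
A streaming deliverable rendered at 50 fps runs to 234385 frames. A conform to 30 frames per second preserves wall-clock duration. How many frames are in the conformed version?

140631 frames

Target frames = source frames × (target rate / source rate) = 234385 × (30)/(50) = 234385 × 3/5 = 140631.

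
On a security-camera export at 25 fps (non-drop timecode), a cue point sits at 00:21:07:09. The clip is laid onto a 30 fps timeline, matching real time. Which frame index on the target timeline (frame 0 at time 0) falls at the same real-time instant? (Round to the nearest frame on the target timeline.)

Source frame index: (0×3600 + 21×60 + 7) × 25 + 9 = 31684.
Real time: 31684 / (25) = 31684/25 s.
Target frame: (31684/25) × (30) = 190104/5 ≈ 38020.800 → 38021.

frame 38021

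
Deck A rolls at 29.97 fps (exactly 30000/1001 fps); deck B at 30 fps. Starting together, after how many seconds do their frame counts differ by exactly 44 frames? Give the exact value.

22022/15 seconds

The gap grows by |30 − 30000/1001| = 30/1001 frames per second.
Time for a 44-frame gap: 44 ÷ (30/1001) = 22022/15 s.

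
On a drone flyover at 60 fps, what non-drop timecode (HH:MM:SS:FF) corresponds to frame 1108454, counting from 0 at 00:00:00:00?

05:07:54:14

1108454 ÷ 60 = 18474 full seconds, remainder 14 frames.
18474 s = 5 h 7 min 54 s.
Timecode: 05:07:54:14.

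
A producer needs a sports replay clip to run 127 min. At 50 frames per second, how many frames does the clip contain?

381000 frames

127 min = 7620 s.
Frames = 7620 × 50 = 381000.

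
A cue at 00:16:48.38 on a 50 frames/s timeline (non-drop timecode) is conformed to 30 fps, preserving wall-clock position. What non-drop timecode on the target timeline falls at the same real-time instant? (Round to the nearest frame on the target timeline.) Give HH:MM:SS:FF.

00:16:48:23

Source frame index: (0×3600 + 16×60 + 48) × 50 + 38 = 50438.
Real time: 50438 / (50) = 25219/25 s.
Target frame: (25219/25) × (30) = 151314/5 ≈ 30262.800 → 30263.
At 30 labels/s: frame 30263 → 00:16:48:23.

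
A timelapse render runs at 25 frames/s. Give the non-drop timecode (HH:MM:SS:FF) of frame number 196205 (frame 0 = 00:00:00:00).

02:10:48:05

196205 ÷ 25 = 7848 full seconds, remainder 5 frames.
7848 s = 2 h 10 min 48 s.
Timecode: 02:10:48:05.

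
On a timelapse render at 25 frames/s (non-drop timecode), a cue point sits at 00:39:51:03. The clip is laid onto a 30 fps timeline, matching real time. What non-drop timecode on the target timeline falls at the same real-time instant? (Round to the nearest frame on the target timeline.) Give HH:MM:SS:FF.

Source frame index: (0×3600 + 39×60 + 51) × 25 + 3 = 59778.
Real time: 59778 / (25) = 59778/25 s.
Target frame: (59778/25) × (30) = 358668/5 ≈ 71733.600 → 71734.
At 30 labels/s: frame 71734 → 00:39:51:04.

00:39:51:04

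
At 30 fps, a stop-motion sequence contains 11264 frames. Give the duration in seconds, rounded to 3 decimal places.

375.467 seconds

Running time = 11264 × 1/30 = 5632/15 s ≈ 375.467 s.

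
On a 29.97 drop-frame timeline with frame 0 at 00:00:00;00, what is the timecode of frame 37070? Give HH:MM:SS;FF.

00:20:36;26

Ten DF minutes hold 17982 frames, so frame 37070 lies in block 2 (frames 35964–53945) with 1106 frames into that block.
The block's first minute is 1800 frames and the rest 1798 each; 1106 frames reaches minute 0, so 2 × 18 + 0 × 2 = 36 labels have been skipped so far.
Adding those back, label number 37070 + 36 = 37106 at 30 labels/s is 1236 s + 26 f = 0 h 20 min 36 s frame 26, i.e. 00:20:36;26.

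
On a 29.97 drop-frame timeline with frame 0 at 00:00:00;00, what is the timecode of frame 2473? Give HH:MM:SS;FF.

00:01:22;15

Each 10-minute DF block holds 10 × 60 × 30 − 9 × 2 = 17982 frames. 2473 ÷ 17982 → 0 full blocks, remainder 2473.
Within the partial block the first minute is 1800 frames and each further minute 1798, so 1 further minute boundary passed. Total skipped labels = 18 × 0 + 2 × 1 = 2.
Non-drop label index = 2473 + 2 = 2475; at 30 labels/s that is 00:01:22:15, i.e. DF 00:01:22;15.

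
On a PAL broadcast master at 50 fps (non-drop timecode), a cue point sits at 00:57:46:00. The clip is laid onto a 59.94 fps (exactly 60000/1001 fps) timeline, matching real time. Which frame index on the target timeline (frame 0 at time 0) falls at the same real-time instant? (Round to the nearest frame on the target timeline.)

frame 207752

Source frame index: (0×3600 + 57×60 + 46) × 50 + 0 = 173300.
Real time: 173300 / (50) = 3466 s.
Target frame: (3466) × (60000/1001) = 207960000/1001 ≈ 207752.248 → 207752.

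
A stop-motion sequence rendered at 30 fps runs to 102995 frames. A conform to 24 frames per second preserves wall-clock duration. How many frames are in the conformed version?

Target frames = source frames × (target rate / source rate) = 102995 × (24)/(30) = 102995 × 4/5 = 82396.

82396 frames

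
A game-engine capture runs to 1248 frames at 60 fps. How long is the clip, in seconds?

Running time = 1248 / (60) = 20.8 s.

20.8 seconds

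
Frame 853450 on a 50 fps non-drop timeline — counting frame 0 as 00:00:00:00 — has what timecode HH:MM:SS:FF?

04:44:29:00

853450 ÷ 50 = 17069 full seconds, remainder 0 frames.
17069 s = 4 h 44 min 29 s.
Timecode: 04:44:29:00.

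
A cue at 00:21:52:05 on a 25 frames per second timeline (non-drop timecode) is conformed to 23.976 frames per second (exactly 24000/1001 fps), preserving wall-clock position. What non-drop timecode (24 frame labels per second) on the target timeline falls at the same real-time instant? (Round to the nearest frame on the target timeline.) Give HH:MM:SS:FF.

Source frame index: (0×3600 + 21×60 + 52) × 25 + 5 = 32805.
Real time: 32805 / (25) = 6561/5 s.
Target frame: (6561/5) × (24000/1001) = 31492800/1001 ≈ 31461.339 → 31461.
At 24 labels/s: frame 31461 → 00:21:50:21.

00:21:50:21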